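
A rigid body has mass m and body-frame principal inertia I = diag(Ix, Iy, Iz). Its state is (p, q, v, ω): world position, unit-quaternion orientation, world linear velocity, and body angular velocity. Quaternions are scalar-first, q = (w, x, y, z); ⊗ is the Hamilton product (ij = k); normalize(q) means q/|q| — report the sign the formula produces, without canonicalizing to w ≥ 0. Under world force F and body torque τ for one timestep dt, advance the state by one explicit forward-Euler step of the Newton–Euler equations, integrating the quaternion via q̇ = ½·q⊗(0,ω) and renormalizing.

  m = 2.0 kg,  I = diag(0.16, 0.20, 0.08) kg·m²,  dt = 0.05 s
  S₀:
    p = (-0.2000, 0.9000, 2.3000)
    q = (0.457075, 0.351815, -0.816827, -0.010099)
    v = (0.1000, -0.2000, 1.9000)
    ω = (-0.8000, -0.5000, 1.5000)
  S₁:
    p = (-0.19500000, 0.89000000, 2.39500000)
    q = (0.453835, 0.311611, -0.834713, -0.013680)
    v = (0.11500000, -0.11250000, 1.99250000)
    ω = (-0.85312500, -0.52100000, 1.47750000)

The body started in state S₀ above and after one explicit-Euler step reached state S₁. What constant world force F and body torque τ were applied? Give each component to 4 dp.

velocity change Δv = (0.01500000, 0.08750000, 0.09250000)
applied force F = (0.6000, 3.5000, 3.7000)
Δω = ω₁−ω₀ = (-0.05312500, -0.02100000, -0.02250000)
gyro term ω₀×Iω₀ = (0.0900, -0.0960, 0.0160)
applied torque τ = (-0.0800, -0.1800, -0.0200)

F = (0.6000, 3.5000, 3.7000)
τ = (-0.0800, -0.1800, -0.0200)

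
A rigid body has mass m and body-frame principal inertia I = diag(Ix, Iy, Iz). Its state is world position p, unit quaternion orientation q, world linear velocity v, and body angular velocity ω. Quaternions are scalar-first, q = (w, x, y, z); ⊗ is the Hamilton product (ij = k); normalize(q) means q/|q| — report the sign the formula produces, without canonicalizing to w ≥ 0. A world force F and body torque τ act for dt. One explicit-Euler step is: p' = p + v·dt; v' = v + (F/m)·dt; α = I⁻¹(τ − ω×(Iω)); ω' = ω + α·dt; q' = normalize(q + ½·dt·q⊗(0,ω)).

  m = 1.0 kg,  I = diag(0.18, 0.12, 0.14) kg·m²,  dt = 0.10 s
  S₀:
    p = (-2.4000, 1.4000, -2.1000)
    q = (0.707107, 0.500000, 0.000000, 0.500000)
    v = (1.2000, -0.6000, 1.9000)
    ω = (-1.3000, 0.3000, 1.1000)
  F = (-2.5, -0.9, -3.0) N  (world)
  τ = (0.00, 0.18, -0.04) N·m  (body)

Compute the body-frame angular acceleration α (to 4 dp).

α = (-0.0367, 1.9767, -0.4529)

gyro term ω×Iω = (0.0066, -0.0572, 0.0234)
angular accel α = (-0.0367, 1.9767, -0.4529)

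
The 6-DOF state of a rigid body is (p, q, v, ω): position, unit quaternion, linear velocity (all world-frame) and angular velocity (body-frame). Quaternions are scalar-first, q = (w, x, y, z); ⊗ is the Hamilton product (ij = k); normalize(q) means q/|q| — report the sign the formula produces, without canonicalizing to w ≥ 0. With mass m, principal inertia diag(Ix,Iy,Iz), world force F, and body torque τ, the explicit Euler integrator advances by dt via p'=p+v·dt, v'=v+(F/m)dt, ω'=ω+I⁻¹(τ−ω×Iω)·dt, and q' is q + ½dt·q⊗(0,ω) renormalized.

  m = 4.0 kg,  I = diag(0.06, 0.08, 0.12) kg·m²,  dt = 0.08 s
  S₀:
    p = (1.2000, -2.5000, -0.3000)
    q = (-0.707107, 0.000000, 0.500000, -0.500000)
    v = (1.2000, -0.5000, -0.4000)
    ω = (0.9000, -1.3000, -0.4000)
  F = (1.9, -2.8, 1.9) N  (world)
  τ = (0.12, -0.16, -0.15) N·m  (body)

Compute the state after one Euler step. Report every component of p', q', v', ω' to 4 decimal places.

p' = (1.2960, -2.5400, -0.3320)
q' = (-0.6876, -0.0593, 0.5177, -0.5056)
v' = (1.2380, -0.5560, -0.3620)
ω' = (1.0323, -1.4816, -0.4844)

a = (0.4750, -0.7000, 0.4750)
p' = p + v·dt = (1.2960, -2.5400, -0.3320)
v' = v + a·dt = (1.2380, -0.5560, -0.3620)
gyro term ω×Iω = (0.0208, 0.0216, -0.0234)
(τ − ω×Iω)/I = (1.6533, -2.2700, -1.0550)
ω + α·dt = (1.0323, -1.4816, -0.4844)
2q̇ = q⊗(0,ω) = (0.4500000, -1.4863963, 0.4692391, -0.1671572)
q' = normalize(q + ½dt·q⊗(0,ω)) = (-0.6876, -0.0593, 0.5177, -0.5056)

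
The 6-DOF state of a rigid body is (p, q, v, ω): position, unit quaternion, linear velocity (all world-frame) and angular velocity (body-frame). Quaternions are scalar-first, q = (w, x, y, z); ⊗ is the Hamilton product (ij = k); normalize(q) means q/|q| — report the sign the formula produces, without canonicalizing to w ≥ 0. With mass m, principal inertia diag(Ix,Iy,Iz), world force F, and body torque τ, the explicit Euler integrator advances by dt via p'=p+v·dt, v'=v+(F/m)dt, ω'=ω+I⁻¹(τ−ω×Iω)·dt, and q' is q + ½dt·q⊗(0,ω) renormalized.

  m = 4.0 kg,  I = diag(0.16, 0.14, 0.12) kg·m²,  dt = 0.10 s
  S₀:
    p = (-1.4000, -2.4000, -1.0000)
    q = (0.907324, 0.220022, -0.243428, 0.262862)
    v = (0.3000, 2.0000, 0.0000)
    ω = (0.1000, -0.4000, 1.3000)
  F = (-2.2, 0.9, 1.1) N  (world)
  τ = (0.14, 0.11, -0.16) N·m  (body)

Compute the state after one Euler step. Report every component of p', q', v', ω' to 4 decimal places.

angular accel α = (0.8100, 0.7486, -1.3400)
new body rate ω' = (0.1810, -0.3251, 1.1660)
q⊗(0,ω) = (-0.4610940, -0.1205792, -0.6226720, 1.1158552)
q' = normalize(q + ½dt·q⊗(0,ω)) = (0.8822, 0.2135, -0.2739, 0.3179)
a = F/m = (-0.5500, 0.2250, 0.2750)
p + v·dt = (-1.3700, -2.2000, -1.0000)
v + (F/m)dt = (0.2450, 2.0225, 0.0275)

p' = (-1.3700, -2.2000, -1.0000)
q' = (0.8822, 0.2135, -0.2739, 0.3179)
v' = (0.2450, 2.0225, 0.0275)
ω' = (0.1810, -0.3251, 1.1660)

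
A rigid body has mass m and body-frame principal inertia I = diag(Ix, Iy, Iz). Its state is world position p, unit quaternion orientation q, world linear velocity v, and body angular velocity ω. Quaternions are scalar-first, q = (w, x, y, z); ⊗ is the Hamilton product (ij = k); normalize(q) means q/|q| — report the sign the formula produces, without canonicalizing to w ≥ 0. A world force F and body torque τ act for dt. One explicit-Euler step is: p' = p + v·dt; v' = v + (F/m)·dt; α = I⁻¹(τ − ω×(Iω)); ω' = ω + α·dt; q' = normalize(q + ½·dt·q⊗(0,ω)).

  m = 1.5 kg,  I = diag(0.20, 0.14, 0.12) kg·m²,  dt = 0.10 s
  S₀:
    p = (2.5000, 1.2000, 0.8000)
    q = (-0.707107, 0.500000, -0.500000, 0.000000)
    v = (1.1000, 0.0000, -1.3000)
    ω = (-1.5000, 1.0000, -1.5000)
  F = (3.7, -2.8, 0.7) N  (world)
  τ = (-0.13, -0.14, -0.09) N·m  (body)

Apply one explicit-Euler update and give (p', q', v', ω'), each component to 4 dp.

p' = (2.6100, 1.2000, 0.6700)
q' = (-0.6402, 0.5865, -0.4945, 0.0403)
v' = (1.3467, -0.1867, -1.2533)
ω' = (-1.5800, 0.7714, -1.6500)

a = (2.4667, -1.8667, 0.4667)
p + v·dt = (2.6100, 1.2000, 0.6700)
new velocity v' = (1.3467, -0.1867, -1.2533)
ω×(Iω) gyroscopic = (0.0300, 0.1800, 0.0900)
(τ − ω×Iω)/I = (-0.8000, -2.2857, -1.5000)
new body rate ω' = (-1.5800, 0.7714, -1.6500)
2q̇ = q⊗(0,ω) = (1.2500000, 1.8106605, 0.0428930, 0.8106605)
q + ½dt·q⊗(0,ω), renormalized = (-0.6402, 0.5865, -0.4945, 0.0403)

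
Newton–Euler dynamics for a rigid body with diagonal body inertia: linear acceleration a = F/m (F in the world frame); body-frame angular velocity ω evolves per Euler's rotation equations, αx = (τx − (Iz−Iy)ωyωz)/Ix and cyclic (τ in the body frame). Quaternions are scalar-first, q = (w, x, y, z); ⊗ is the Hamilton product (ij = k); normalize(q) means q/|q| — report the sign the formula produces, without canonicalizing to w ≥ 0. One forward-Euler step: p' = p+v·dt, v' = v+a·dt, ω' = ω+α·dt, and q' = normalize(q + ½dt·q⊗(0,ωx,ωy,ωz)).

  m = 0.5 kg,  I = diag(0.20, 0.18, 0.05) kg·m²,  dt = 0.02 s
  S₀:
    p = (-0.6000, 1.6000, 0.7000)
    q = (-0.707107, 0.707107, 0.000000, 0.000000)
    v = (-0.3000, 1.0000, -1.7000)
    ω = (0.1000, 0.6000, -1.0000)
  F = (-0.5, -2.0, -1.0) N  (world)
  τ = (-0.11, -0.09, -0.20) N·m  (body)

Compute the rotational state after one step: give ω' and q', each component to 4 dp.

ω' = (0.0812, 0.5917, -1.0795)
q' = (-0.7078, 0.7064, 0.0028, 0.0113)

precession coupling ω×(Iω) = (0.0780, -0.0150, -0.0012)
α = I⁻¹(τ − ω×Iω) = (-0.9400, -0.4167, -3.9760)
new body rate ω' = (0.0812, 0.5917, -1.0795)
2q̇ = q⊗(0,ω) = (-0.0707107, -0.0707107, 0.2828428, 1.1313712)
q + ½dt·q⊗(0,ω), renormalized = (-0.7078, 0.7064, 0.0028, 0.0113)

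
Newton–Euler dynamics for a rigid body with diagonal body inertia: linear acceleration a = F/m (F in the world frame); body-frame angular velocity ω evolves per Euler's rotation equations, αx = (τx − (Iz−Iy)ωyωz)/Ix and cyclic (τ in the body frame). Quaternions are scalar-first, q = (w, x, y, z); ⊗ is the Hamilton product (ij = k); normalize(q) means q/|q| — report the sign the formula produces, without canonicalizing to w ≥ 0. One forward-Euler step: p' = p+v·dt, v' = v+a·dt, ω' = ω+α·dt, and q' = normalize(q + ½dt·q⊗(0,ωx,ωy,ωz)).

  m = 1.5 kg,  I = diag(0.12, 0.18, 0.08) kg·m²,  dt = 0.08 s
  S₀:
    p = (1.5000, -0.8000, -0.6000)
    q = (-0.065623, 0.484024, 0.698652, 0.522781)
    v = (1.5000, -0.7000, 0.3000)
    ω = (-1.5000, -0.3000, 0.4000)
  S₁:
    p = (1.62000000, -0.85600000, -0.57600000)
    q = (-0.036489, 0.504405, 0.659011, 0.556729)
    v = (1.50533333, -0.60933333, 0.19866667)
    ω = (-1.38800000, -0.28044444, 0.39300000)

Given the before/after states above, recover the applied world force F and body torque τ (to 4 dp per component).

v₁ − v₀ = (0.00533333, 0.09066667, -0.10133333)
applied force F = (0.1000, 1.7000, -1.9000)
ω₁ − ω₀ = (0.11200000, 0.01955556, -0.00700000)
precession coupling = (0.0120, -0.0240, 0.0270)
τ = I·(Δω/dt) + ω₀×(Iω₀) = (0.1800, 0.0200, 0.0200)

F = (0.1000, 1.7000, -1.9000)
τ = (0.1800, 0.0200, 0.0200)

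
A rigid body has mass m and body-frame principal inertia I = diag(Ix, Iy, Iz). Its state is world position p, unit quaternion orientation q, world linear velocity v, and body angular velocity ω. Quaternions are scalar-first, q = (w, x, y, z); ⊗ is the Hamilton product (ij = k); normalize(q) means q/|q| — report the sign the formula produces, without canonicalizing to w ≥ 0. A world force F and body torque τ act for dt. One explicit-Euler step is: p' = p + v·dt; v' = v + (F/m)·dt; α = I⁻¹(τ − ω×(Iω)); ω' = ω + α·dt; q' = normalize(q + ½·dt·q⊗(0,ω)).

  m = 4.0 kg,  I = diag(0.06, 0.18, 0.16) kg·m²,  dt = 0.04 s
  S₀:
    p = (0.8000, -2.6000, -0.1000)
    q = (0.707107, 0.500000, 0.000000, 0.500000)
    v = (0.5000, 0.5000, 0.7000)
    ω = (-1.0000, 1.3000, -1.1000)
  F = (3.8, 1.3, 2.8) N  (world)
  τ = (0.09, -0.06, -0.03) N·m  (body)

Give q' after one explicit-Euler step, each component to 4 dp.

q' = (0.7275, 0.4725, 0.0194, 0.4971)

Hamilton product q⊗(0,ω) = (1.0500000, -1.3571070, 0.9692391, -0.1278177)
q' = normalize(q + ½dt·q⊗(0,ω)) = (0.7275, 0.4725, 0.0194, 0.4971)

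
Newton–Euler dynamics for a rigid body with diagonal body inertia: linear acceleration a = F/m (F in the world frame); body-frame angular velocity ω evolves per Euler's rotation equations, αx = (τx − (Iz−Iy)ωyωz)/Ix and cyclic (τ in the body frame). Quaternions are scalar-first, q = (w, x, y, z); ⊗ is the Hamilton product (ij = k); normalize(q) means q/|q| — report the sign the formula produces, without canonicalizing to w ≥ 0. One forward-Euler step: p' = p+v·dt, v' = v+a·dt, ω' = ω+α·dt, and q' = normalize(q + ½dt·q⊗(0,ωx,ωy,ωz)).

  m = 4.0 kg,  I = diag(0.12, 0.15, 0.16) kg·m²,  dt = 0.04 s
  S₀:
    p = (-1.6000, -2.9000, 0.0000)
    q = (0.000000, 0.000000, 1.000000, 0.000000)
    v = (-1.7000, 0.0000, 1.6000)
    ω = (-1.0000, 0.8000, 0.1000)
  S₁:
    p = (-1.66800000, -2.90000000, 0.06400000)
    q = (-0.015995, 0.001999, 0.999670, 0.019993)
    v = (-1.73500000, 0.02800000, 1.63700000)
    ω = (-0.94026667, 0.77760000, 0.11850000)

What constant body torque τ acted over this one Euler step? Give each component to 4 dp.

τ = (0.1800, -0.0800, 0.0500)

rate change Δω = (0.05973333, -0.02240000, 0.01850000)
τ = I·(Δω/dt) + ω₀×(Iω₀) = (0.1800, -0.0800, 0.0500)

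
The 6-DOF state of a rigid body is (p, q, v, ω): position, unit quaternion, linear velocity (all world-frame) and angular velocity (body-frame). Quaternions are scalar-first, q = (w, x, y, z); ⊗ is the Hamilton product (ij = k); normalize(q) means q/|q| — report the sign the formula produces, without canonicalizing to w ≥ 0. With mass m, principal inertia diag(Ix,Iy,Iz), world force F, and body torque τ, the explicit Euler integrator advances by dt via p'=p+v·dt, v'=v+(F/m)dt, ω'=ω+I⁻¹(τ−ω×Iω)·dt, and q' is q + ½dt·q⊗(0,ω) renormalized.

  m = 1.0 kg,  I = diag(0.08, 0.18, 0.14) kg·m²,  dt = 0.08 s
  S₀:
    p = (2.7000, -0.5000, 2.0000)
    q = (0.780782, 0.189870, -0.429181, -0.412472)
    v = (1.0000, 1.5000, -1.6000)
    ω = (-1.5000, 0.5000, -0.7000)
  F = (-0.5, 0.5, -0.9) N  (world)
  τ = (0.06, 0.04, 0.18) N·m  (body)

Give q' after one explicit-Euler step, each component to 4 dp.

q' = (0.7873, 0.1629, -0.3826, -0.4552)

Hamilton product q⊗(0,ω) = (0.2106651, -0.6645103, 1.1420080, -1.0953839)
updated quaternion q' = (0.7873, 0.1629, -0.3826, -0.4552)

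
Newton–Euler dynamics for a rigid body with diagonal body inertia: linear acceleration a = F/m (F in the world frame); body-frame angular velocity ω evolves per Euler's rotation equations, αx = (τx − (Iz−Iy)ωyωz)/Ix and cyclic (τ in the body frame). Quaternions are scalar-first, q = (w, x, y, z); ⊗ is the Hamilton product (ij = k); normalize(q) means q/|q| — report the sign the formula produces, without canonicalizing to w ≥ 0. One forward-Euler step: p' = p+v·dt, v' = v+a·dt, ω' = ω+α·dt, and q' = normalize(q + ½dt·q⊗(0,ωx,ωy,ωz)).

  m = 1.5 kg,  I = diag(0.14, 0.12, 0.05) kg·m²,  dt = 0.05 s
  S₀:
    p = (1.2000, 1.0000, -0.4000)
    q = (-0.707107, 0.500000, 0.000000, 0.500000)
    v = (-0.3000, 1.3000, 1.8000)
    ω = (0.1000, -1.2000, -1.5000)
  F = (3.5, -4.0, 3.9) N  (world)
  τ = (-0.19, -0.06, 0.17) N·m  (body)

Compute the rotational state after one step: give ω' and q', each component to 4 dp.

ω' = (0.0771, -1.2194, -1.3324)
q' = (-0.6888, 0.5126, 0.0412, 0.5109)

ω×(Iω) gyroscopic = (-0.1260, -0.0135, 0.0024)
(τ − ω×Iω)/I = (-0.4571, -0.3875, 3.3520)
ω + α·dt = (0.0771, -1.2194, -1.3324)
q⊗(0,ω) = (0.7000000, 0.5292893, 1.6485284, 0.4606605)
q' = normalize(q + ½dt·q⊗(0,ω)) = (-0.6888, 0.5126, 0.0412, 0.5109)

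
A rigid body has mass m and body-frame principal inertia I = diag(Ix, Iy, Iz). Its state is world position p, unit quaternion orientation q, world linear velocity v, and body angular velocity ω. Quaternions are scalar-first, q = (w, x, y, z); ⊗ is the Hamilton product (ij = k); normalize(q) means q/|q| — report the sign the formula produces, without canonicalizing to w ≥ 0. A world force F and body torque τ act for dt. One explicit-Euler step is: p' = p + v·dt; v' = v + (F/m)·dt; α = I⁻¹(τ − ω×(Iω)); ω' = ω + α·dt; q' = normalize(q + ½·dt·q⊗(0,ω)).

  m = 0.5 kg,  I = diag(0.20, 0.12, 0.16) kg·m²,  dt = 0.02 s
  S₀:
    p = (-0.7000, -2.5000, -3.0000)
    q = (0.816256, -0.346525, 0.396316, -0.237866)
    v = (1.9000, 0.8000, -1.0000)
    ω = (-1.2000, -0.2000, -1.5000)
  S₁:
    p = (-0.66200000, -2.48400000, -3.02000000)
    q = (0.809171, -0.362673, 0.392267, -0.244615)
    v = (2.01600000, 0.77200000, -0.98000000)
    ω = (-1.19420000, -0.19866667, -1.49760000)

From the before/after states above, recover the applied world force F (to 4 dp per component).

F = (2.9000, -0.7000, 0.5000)

velocity change Δv = (0.11600000, -0.02800000, 0.02000000)
m·(v₁−v₀)/dt = (2.9000, -0.7000, 0.5000)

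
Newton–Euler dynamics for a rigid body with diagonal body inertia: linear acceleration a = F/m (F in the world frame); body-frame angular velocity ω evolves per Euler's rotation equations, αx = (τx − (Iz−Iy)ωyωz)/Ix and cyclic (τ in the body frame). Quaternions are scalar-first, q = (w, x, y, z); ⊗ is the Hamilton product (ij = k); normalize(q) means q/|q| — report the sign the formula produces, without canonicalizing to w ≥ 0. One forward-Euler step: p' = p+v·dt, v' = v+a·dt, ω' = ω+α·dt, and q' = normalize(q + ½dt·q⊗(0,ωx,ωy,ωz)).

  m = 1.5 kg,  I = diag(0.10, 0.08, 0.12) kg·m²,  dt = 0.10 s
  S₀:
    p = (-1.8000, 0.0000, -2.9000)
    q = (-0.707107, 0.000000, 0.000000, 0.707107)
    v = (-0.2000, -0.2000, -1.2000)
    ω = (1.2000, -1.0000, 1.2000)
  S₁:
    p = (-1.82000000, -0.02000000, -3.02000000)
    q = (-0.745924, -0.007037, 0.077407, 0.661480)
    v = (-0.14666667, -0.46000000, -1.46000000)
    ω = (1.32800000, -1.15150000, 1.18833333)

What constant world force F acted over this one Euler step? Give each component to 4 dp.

F = (0.8000, -3.9000, -3.9000)

v₁ − v₀ = (0.05333333, -0.26000000, -0.26000000)
m·(v₁−v₀)/dt = (0.8000, -3.9000, -3.9000)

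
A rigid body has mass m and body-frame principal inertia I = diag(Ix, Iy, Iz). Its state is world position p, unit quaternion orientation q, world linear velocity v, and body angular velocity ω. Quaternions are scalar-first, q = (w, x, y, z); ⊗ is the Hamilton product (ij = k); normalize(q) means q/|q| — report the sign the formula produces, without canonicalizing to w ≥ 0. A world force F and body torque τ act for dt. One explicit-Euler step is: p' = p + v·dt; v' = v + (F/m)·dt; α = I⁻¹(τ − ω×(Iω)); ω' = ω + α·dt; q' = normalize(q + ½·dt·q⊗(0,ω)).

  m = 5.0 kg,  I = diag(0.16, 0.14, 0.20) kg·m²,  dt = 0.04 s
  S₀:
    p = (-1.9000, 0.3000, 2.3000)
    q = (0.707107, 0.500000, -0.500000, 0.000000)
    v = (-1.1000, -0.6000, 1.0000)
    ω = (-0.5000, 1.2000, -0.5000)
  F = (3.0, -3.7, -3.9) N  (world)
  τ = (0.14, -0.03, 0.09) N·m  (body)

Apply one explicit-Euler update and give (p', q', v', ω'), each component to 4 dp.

p' = p + v·dt = (-1.9440, 0.2760, 2.3400)
v + (F/m)dt = (-1.0760, -0.6296, 0.9688)
angular accel α = (1.1000, -0.1429, 0.3900)
new body rate ω' = (-0.4560, 1.1943, -0.4844)
Hamilton product q⊗(0,ω) = (0.8500000, -0.1035535, 1.0985284, -0.0035535)
q' = normalize(q + ½dt·q⊗(0,ω)) = (0.7238, 0.4977, -0.4778, -0.0001)

p' = (-1.9440, 0.2760, 2.3400)
q' = (0.7238, 0.4977, -0.4778, -0.0001)
v' = (-1.0760, -0.6296, 0.9688)
ω' = (-0.4560, 1.1943, -0.4844)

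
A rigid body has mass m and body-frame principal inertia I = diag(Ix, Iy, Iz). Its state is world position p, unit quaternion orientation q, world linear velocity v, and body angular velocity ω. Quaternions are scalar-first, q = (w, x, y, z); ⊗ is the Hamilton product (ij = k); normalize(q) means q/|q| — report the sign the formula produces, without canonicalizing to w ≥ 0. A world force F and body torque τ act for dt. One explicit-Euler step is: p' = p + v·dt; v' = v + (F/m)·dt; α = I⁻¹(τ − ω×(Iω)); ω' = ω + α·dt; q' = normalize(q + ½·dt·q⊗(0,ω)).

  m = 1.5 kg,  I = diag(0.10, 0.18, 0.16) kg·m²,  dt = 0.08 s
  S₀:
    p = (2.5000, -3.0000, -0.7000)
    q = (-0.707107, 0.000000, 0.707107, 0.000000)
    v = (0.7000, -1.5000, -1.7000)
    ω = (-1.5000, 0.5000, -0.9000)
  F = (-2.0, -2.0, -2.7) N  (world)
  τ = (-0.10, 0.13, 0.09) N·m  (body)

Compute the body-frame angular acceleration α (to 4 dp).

gyro term ω×Iω = (0.0090, -0.0810, -0.0600)
angular accel α = (-1.0900, 1.1722, 0.9375)

α = (-1.0900, 1.1722, 0.9375)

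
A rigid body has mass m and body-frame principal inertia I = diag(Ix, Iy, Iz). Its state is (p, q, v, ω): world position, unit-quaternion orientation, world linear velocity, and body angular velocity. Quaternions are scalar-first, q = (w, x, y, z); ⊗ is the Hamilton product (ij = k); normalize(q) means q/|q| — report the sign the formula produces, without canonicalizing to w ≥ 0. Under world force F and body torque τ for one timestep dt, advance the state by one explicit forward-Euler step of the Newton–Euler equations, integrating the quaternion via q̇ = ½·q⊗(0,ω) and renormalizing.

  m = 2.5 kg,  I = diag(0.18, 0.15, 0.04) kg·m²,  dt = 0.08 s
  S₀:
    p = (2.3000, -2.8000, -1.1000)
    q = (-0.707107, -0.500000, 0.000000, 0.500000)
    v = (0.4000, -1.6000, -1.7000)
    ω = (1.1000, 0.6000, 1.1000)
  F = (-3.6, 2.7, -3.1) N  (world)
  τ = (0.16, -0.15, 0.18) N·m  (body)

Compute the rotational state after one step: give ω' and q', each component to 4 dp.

ω' = (1.2034, 0.4297, 1.4996)
q' = (-0.7055, -0.5419, 0.0270, 0.4559)

gyro term ω×Iω = (-0.0726, 0.1694, -0.0198)
(τ − ω×Iω)/I = (1.2922, -2.1293, 4.9950)
ω' = ω + α·dt = (1.2034, 0.4297, 1.4996)
Hamilton product q⊗(0,ω) = (0.0000000, -1.0778177, 0.6757358, -1.0778177)
q' = normalize(q + ½dt·q⊗(0,ω)) = (-0.7055, -0.5419, 0.0270, 0.4559)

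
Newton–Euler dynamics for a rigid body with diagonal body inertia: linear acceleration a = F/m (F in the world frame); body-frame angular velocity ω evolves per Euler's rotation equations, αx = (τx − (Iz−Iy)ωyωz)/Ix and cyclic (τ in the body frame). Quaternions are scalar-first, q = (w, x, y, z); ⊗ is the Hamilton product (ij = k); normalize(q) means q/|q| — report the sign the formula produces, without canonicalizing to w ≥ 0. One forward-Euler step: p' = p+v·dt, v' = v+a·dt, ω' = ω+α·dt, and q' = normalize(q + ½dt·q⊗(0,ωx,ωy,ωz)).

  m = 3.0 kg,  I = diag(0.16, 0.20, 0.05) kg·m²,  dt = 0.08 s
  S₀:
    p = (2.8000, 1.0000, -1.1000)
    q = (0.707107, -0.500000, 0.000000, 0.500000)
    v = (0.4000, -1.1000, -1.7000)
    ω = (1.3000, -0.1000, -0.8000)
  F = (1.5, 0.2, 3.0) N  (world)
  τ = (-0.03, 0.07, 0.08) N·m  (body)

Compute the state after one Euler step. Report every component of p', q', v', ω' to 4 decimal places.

ω×(Iω) gyroscopic = (-0.0120, -0.1144, -0.0052)
(τ − ω×Iω)/I = (-0.1125, 0.9220, 1.7040)
new body rate ω' = (1.2910, -0.0262, -0.6637)
Hamilton product q⊗(0,ω) = (1.0500000, 0.9692391, 0.1792893, -0.5156856)
updated quaternion q' = (0.7477, -0.4604, 0.0072, 0.4785)
a = F/m = (0.5000, 0.0667, 1.0000)
p' = p + v·dt = (2.8320, 0.9120, -1.2360)
v' = v + a·dt = (0.4400, -1.0947, -1.6200)

p' = (2.8320, 0.9120, -1.2360)
q' = (0.7477, -0.4604, 0.0072, 0.4785)
v' = (0.4400, -1.0947, -1.6200)
ω' = (1.2910, -0.0262, -0.6637)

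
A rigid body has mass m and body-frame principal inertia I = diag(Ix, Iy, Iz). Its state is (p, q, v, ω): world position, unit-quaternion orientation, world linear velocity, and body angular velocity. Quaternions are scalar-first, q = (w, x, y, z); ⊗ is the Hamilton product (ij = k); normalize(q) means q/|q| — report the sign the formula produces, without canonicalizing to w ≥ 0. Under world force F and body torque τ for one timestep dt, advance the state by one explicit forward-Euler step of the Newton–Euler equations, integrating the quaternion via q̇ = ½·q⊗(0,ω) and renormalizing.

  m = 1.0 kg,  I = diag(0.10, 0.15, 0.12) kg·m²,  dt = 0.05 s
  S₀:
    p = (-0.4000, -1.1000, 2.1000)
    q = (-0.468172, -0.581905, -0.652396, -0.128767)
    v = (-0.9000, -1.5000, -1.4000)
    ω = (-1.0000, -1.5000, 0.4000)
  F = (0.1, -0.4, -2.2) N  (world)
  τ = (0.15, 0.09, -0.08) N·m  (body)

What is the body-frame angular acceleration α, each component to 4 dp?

ω×(Iω) gyroscopic = (0.0180, 0.0080, 0.0750)
angular accel α = (1.3200, 0.5467, -1.2917)

α = (1.3200, 0.5467, -1.2917)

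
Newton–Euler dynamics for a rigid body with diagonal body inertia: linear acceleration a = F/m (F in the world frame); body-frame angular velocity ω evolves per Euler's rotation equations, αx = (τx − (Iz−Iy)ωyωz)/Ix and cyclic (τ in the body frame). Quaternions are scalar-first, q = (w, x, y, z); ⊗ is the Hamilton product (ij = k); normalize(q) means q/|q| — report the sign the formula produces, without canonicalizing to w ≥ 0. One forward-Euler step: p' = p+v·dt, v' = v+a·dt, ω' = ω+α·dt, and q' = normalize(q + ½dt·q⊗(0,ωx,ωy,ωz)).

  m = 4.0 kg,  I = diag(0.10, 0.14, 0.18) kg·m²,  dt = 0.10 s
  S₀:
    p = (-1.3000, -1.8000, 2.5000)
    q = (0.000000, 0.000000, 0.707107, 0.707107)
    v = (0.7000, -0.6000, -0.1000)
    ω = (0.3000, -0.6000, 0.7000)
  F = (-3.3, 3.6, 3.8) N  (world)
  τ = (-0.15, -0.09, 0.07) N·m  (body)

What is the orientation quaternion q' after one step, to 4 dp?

q' = (-0.0035, 0.0459, 0.7169, 0.6957)

Hamilton product q⊗(0,ω) = (-0.0707107, 0.9192391, 0.2121321, -0.2121321)
q + ½dt·q⊗(0,ω), renormalized = (-0.0035, 0.0459, 0.7169, 0.6957)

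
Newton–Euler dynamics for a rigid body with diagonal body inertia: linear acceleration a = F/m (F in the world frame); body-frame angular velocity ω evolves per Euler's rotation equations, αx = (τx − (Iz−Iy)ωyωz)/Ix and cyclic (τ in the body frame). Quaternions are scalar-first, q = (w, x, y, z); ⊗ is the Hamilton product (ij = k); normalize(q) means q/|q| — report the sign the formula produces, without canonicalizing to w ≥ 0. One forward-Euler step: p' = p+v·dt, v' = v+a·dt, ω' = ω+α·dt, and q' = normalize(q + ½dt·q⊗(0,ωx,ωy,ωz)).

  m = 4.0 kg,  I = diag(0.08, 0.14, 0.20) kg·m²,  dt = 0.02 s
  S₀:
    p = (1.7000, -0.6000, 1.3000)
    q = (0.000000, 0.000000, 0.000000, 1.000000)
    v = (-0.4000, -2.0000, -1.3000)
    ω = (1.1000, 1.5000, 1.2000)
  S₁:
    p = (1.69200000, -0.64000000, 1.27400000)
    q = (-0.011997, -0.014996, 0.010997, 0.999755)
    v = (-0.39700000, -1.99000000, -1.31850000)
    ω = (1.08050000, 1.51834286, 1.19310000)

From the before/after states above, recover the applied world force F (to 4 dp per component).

v₁ − v₀ = (0.00300000, 0.01000000, -0.01850000)
F = m·Δv/dt = (0.6000, 2.0000, -3.7000)

F = (0.6000, 2.0000, -3.7000)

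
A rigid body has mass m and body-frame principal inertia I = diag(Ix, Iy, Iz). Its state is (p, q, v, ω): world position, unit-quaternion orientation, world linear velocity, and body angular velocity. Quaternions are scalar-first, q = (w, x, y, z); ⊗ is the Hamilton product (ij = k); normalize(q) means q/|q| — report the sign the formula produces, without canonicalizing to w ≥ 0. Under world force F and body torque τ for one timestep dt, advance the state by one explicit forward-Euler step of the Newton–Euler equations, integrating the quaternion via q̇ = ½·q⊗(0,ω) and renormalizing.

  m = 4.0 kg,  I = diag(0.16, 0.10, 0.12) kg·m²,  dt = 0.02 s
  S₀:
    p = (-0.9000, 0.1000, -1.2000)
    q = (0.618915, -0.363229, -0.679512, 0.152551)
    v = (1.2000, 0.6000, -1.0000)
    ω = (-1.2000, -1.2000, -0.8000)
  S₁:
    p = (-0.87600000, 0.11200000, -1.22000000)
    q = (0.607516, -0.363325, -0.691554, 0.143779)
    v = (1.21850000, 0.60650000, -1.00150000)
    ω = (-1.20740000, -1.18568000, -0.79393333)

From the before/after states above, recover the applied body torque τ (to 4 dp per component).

τ = (-0.0400, 0.1100, -0.0500)

Δω = ω₁−ω₀ = (-0.00740000, 0.01432000, 0.00606667)
τ = I·(Δω/dt) + ω₀×(Iω₀) = (-0.0400, 0.1100, -0.0500)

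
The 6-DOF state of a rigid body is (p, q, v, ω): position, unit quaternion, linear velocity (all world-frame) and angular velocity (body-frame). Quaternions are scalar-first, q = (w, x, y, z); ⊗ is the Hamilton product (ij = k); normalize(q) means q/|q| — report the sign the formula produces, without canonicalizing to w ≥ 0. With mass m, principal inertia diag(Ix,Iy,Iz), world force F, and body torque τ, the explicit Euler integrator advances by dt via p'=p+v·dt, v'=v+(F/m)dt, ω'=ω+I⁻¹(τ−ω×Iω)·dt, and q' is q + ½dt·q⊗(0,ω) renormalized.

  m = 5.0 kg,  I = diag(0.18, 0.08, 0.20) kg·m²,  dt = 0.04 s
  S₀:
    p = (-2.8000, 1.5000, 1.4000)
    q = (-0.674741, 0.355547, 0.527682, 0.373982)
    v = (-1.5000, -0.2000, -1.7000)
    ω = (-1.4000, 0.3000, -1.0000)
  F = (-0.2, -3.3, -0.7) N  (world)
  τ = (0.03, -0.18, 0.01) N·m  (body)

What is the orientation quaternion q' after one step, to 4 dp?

q' = (-0.6601, 0.3614, 0.5200, 0.4041)

2q̇ = q⊗(0,ω) = (0.7134432, 0.3047608, -0.3704501, 1.5201599)
updated quaternion q' = (-0.6601, 0.3614, 0.5200, 0.4041)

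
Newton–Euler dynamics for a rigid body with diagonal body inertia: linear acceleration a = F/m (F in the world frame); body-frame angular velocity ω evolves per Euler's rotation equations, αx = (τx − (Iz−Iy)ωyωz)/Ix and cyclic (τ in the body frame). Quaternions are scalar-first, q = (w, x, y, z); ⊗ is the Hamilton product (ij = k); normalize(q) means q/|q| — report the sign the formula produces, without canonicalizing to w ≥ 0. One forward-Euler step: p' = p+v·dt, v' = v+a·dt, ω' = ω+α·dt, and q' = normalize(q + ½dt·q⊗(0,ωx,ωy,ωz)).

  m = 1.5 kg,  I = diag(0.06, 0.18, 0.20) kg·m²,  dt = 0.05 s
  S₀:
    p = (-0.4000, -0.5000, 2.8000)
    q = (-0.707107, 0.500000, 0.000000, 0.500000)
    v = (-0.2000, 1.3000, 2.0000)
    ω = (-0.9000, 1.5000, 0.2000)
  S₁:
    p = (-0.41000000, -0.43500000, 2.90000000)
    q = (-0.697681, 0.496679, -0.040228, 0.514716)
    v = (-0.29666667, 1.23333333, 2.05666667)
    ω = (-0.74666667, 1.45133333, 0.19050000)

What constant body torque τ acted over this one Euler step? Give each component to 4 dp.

τ = (0.1900, -0.1500, -0.2000)

Δω = ω₁−ω₀ = (0.15333333, -0.04866667, -0.00950000)
ω₀×(Iω₀) = (0.0060, 0.0252, -0.1620)
I·α + gyro = (0.1900, -0.1500, -0.2000)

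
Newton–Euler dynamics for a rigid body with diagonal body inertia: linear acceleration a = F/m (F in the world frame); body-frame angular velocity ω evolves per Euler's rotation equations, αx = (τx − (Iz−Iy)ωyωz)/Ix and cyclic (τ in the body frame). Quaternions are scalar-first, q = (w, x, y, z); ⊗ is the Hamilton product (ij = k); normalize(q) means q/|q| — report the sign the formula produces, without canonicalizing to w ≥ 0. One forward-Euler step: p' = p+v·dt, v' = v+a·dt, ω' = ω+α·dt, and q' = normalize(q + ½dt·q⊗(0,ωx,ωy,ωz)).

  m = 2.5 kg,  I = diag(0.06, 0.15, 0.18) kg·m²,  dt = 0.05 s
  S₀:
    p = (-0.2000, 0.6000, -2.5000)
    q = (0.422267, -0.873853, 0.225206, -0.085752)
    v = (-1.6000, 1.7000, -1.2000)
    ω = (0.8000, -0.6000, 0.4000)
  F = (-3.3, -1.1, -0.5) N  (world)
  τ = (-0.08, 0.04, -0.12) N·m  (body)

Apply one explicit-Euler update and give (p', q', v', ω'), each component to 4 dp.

p' = (-0.2800, 0.6850, -2.5600)
q' = (0.4438, -0.8641, 0.2258, -0.0729)
v' = (-1.6660, 1.6780, -1.2100)
ω' = (0.7393, -0.5739, 0.3787)

angular accel α = (-1.2133, 0.5227, -0.4267)
new body rate ω' = (0.7393, -0.5739, 0.3787)
2q̇ = q⊗(0,ω) = (0.8685068, 0.3764448, 0.0275794, 0.5130538)
updated quaternion q' = (0.4438, -0.8641, 0.2258, -0.0729)
p' = p + v·dt = (-0.2800, 0.6850, -2.5600)
v + (F/m)dt = (-1.6660, 1.6780, -1.2100)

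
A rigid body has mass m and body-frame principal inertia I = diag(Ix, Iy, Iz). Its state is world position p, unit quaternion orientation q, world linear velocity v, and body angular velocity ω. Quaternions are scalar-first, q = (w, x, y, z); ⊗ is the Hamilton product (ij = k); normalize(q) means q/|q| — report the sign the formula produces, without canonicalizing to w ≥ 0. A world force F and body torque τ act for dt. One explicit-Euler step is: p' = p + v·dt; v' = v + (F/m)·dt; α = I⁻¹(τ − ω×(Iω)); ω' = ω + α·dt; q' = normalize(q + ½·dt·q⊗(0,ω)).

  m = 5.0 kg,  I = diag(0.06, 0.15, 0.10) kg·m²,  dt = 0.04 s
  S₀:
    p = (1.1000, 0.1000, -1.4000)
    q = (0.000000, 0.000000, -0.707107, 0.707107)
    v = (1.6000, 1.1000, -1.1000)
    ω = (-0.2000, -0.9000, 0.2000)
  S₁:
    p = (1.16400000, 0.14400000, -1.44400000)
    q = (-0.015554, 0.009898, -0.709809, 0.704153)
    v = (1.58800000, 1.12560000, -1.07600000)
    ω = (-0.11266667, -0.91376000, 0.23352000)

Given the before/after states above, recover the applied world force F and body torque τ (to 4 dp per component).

F = (-1.5000, 3.2000, 3.0000)
τ = (0.1400, -0.0500, 0.1000)

rate change Δω = (0.08733333, -0.01376000, 0.03352000)
ω₀×(Iω₀) = (0.0090, 0.0016, 0.0162)
I·α + gyro = (0.1400, -0.0500, 0.1000)
Δv = v₁−v₀ = (-0.01200000, 0.02560000, 0.02400000)
F = m·Δv/dt = (-1.5000, 3.2000, 3.0000)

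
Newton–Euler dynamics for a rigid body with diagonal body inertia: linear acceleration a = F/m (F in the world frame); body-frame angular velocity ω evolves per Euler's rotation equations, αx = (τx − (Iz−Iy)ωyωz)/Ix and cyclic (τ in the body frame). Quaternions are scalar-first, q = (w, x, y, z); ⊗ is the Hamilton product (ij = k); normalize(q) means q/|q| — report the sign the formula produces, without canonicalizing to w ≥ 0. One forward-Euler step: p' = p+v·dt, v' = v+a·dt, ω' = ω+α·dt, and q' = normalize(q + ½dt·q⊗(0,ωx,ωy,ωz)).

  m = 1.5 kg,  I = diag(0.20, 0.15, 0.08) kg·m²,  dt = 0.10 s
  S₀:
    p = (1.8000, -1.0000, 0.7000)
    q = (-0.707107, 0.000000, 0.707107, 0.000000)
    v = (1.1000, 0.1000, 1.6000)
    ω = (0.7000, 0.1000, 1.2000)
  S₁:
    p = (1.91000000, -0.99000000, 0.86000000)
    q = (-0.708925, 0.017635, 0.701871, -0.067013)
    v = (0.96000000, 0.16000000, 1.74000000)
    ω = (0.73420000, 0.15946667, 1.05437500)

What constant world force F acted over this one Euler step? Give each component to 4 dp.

velocity change Δv = (-0.14000000, 0.06000000, 0.14000000)
applied force F = (-2.1000, 0.9000, 2.1000)

F = (-2.1000, 0.9000, 2.1000)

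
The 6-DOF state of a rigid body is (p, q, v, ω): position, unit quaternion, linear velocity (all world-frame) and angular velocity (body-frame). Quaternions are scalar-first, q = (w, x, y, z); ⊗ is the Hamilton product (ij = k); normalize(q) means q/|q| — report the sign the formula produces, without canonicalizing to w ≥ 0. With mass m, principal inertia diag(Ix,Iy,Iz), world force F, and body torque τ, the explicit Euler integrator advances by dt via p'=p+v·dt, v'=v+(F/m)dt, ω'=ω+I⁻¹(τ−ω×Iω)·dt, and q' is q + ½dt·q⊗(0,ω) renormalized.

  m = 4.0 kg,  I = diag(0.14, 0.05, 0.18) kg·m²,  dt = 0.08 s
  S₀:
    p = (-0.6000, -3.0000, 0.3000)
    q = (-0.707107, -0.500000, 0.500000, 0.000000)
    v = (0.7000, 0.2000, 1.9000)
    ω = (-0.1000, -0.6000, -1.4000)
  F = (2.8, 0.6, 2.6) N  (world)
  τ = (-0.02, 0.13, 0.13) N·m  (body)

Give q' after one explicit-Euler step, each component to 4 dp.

q' = (-0.6958, -0.5242, 0.4881, 0.0535)

2q̇ = q⊗(0,ω) = (0.2500000, -0.6292893, -0.2757358, 1.3399498)
q + ½dt·q⊗(0,ω), renormalized = (-0.6958, -0.5242, 0.4881, 0.0535)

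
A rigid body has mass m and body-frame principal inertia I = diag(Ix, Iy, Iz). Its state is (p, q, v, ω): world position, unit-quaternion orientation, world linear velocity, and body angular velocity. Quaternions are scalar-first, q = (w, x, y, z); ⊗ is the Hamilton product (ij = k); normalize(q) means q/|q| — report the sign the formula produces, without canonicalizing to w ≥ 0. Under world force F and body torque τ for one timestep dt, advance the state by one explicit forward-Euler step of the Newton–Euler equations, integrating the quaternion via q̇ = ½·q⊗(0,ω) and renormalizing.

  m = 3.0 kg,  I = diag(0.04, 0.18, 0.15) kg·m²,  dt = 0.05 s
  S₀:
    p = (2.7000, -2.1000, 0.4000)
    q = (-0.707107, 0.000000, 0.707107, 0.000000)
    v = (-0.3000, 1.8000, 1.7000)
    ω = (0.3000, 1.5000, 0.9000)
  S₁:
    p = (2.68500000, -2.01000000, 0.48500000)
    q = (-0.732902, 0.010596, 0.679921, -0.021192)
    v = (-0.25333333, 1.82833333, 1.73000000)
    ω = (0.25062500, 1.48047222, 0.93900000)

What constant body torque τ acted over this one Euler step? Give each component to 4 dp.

τ = (-0.0800, -0.1000, 0.1800)

Δω = ω₁−ω₀ = (-0.04937500, -0.01952778, 0.03900000)
ω₀×(Iω₀) = (-0.0405, -0.0297, 0.0630)
applied torque τ = (-0.0800, -0.1000, 0.1800)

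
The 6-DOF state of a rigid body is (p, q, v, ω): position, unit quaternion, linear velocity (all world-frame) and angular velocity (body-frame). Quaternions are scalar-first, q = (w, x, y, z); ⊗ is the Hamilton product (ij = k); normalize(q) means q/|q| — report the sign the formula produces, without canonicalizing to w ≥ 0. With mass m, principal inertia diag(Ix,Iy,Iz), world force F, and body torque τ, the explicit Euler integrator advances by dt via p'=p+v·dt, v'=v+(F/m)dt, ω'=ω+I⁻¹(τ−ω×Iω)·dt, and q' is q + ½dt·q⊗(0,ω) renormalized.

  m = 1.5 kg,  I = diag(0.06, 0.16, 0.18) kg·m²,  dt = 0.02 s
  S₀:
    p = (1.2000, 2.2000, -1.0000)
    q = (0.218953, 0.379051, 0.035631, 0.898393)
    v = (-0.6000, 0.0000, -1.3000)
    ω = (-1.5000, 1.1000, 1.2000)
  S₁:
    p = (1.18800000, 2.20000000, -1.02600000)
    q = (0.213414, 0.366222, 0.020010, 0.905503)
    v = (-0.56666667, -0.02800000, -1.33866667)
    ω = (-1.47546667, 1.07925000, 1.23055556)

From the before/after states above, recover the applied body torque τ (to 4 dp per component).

Δω = ω₁−ω₀ = (0.02453333, -0.02075000, 0.03055556)
applied torque τ = (0.1000, 0.0500, 0.1100)

τ = (0.1000, 0.0500, 0.1100)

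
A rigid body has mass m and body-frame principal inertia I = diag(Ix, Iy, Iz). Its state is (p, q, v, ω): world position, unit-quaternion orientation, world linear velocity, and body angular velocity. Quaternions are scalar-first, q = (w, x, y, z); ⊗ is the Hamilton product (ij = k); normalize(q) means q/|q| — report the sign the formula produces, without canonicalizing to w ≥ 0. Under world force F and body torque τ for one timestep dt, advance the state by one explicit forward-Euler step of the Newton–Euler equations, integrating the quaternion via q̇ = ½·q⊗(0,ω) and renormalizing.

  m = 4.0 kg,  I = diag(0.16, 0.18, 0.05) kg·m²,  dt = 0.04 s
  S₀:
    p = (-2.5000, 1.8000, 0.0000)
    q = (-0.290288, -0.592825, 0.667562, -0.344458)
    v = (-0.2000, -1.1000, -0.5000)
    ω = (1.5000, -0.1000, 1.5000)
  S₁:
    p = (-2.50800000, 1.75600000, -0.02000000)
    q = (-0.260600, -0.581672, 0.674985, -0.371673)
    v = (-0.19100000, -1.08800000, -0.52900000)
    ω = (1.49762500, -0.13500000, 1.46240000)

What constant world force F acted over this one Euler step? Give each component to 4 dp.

velocity change Δv = (0.00900000, 0.01200000, -0.02900000)
m·(v₁−v₀)/dt = (0.9000, 1.2000, -2.9000)

F = (0.9000, 1.2000, -2.9000)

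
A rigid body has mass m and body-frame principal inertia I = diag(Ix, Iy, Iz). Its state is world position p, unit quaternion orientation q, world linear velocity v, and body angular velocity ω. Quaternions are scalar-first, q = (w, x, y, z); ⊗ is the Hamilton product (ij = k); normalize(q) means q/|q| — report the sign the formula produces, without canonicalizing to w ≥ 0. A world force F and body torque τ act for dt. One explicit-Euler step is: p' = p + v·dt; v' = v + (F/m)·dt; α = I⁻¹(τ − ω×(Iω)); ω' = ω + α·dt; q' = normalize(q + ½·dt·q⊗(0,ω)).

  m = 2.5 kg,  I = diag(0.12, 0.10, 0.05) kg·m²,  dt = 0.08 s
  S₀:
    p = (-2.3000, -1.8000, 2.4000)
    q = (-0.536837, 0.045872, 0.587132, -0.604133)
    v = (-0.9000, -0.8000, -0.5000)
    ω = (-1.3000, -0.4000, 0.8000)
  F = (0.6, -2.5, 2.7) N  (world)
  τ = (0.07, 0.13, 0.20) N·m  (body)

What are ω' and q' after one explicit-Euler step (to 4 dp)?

ω' = (-1.2640, -0.2378, 1.1366)
q' = (-0.5047, 0.0827, 0.6244, -0.5903)

ω×(Iω) gyroscopic = (0.0160, -0.0728, -0.0104)
α = I⁻¹(τ − ω×Iω) = (0.4500, 2.0280, 4.2080)
new body rate ω' = (-1.2640, -0.2378, 1.1366)
2q̇ = q⊗(0,ω) = (0.7777928, 0.9259405, 0.9634101, 0.3154532)
q' = normalize(q + ½dt·q⊗(0,ω)) = (-0.5047, 0.0827, 0.6244, -0.5903)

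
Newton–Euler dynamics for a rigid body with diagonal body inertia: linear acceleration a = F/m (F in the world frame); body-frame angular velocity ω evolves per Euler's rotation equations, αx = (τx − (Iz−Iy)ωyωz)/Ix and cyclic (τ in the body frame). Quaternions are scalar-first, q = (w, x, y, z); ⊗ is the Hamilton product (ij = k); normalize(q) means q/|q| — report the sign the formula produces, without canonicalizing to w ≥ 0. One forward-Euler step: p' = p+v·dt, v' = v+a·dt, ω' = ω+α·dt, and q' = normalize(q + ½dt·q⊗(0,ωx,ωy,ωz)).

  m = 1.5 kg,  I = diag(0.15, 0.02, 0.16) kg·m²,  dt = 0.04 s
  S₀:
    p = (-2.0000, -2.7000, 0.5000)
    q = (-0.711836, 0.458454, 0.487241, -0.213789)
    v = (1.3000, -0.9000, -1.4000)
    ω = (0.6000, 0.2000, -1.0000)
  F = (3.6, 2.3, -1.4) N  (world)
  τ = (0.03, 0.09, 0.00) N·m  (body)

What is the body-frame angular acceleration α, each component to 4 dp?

α = (0.3867, 4.2000, 0.0975)

gyro term ω×Iω = (-0.0280, 0.0060, -0.0156)
(τ − ω×Iω)/I = (0.3867, 4.2000, 0.0975)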